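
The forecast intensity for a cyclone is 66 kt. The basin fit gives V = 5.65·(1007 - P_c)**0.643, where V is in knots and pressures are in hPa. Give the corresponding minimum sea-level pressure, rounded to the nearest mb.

ΔP = (V / 5.65)^(1/0.643) = (66/5.65)^1.555.
66/5.65 = 11.681; 11.681^1.555 ≈ 45.73 mb.
P_c = 1007 − 45.73 = 961.27 ≈ 961 mb.

961 mb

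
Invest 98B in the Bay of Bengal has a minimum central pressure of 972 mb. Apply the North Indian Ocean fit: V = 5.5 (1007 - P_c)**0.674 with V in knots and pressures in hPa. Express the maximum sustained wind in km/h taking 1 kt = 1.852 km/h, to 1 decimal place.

111.9 km/h

ΔP = 1007 − 972 = 35 mb.
V ≈ 5.5 × 35^0.674 = 5.5 × 10.983 ≈ 60.404 kt.
60.404 × 1.852 ≈ 111.87 km/h → 111.9 km/h.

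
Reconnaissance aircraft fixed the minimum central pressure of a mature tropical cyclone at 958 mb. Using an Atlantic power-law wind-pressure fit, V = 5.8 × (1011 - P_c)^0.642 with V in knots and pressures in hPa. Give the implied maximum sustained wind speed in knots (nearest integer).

74 kt

ΔP = 1011 − 958 = 53 mb.
53^0.642 ≈ 12.793.
V ≈ 5.8 × 12.793 ≈ 74.2 kt.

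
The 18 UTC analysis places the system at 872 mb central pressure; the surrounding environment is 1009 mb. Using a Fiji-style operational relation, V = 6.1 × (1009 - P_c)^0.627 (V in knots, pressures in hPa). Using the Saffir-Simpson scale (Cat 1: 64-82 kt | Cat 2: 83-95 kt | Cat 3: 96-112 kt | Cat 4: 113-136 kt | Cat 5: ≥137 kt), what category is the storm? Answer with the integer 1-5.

4

ΔP = 1009 − 872 = 137 mb.
V ≈ 6.1 × 137^0.627 = 6.1 × 21.86 ≈ 133 kt.
133 kt falls in the Category 4 band.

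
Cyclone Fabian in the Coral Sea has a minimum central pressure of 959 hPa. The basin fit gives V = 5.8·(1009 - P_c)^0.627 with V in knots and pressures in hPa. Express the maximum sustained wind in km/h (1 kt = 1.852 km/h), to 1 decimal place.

124.8 km/h

ΔP = 1009 − 959 = 50 hPa.
V ≈ 5.8 × 50^0.627 = 5.8 × 11.621 ≈ 67.403 kt.
67.403 × 1.852 ≈ 124.83 km/h → 124.8 km/h.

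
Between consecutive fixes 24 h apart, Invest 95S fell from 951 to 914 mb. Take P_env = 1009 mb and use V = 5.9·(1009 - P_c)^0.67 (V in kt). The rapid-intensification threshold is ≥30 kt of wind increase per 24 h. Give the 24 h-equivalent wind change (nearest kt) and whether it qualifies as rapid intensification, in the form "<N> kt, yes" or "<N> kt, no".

35 kt, yes

V₁: ΔP = 58, V ≈ 5.9 × 58^0.67 ≈ 89.61 kt.
V₂: ΔP = 95, V ≈ 5.9 × 95^0.67 ≈ 124.72 kt.
ΔV over 24 h = 35.11 kt → 24 h equivalent = 35.11 × 24/24 ≈ 35.11 kt.
35 kt ≥ 30 kt ⇒ rapid intensification.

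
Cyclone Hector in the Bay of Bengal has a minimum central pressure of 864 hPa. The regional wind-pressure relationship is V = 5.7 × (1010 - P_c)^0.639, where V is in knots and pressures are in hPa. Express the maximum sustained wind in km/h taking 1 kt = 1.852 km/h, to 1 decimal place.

255.0 km/h

ΔP = 1010 − 864 = 146 hPa.
V ≈ 5.7 × 146^0.639 = 5.7 × 24.156 ≈ 137.688 kt.
137.688 × 1.852 ≈ 255.00 km/h → 255.0 km/h.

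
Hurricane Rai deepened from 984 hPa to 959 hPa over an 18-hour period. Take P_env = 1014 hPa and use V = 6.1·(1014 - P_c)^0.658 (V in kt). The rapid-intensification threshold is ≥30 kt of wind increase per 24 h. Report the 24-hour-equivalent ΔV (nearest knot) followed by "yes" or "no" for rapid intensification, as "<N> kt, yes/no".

37 kt, yes

V₁: ΔP = 30, V ≈ 6.1 × 30^0.658 ≈ 57.18 kt.
V₂: ΔP = 55, V ≈ 6.1 × 55^0.658 ≈ 85.21 kt.
ΔV over 18 h = 28.03 kt → 24 h equivalent = 28.03 × 24/18 ≈ 37.37 kt.
37 kt ≥ 30 kt ⇒ rapid intensification.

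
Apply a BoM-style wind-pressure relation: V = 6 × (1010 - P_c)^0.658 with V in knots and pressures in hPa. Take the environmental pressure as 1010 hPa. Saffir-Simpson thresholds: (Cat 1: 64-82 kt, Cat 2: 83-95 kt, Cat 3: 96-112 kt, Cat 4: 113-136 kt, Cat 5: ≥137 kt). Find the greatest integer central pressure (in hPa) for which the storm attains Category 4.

Category 4 begins at V = 113 kt.
Required ΔP = (113/6)^(1/0.658) = 18.833^1.520 ≈ 86.61 hPa.
P_c ≤ 1010 − 86.61 = 923.39, so the highest integer P_c is 923 hPa.

923 hPa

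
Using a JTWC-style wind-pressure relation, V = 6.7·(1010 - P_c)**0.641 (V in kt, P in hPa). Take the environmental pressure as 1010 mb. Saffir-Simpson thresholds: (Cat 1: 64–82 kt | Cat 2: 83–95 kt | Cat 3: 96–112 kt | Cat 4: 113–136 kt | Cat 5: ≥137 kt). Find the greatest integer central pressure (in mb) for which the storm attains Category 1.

Category 1 begins at V = 64 kt.
Required ΔP = (64/6.7)^(1/0.641) = 9.552^1.560 ≈ 33.81 mb.
P_c ≤ 1010 − 33.81 = 976.19, so the highest integer P_c is 976 mb.

976 mb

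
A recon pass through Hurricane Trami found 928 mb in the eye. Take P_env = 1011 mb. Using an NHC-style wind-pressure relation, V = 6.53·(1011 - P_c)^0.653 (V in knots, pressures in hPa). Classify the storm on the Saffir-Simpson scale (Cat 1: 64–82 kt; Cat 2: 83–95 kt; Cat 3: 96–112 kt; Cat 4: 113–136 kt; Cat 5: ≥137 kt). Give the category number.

ΔP = 1011 − 928 = 83 mb.
V ≈ 6.53 × 83^0.653 = 6.53 × 17.91 ≈ 117 kt.
117 kt falls in the Category 4 band.

4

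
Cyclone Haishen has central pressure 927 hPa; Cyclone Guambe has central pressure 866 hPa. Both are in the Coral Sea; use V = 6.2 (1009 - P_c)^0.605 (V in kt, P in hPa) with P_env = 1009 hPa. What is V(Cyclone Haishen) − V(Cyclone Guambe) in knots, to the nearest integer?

Cyclone Haishen: ΔP = 82; V ≈ 6.2 × 82^0.605 ≈ 89.18 kt.
Cyclone Guambe: ΔP = 143; V ≈ 6.2 × 143^0.605 ≈ 124.84 kt.
Difference ≈ 89.18 − 124.84 = -35.66 → -36 kt.

-36 kt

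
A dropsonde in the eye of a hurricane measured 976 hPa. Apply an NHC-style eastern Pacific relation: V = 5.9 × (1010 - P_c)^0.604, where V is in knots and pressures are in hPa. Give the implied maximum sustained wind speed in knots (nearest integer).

ΔP = 1010 − 976 = 34 hPa.
34^0.604 ≈ 8.414.
V ≈ 5.9 × 8.414 ≈ 49.6 kt.

50 kt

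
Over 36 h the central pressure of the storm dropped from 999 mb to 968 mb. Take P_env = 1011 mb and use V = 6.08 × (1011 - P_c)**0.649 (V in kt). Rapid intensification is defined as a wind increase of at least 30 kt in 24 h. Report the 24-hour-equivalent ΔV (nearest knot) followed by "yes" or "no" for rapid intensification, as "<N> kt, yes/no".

V₁: ΔP = 12, V ≈ 6.08 × 12^0.649 ≈ 30.50 kt.
V₂: ΔP = 43, V ≈ 6.08 × 43^0.649 ≈ 69.83 kt.
ΔV over 36 h = 39.33 kt → 24 h equivalent = 39.33 × 24/36 ≈ 26.22 kt.
26 kt < 30 kt ⇒ not rapid intensification.

26 kt, no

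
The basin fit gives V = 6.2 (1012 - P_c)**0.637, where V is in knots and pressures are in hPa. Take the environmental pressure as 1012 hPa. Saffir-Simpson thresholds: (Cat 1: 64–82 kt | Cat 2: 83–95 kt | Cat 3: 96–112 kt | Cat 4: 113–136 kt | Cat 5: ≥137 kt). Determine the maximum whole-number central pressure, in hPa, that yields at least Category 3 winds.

938 hPa

Category 3 begins at V = 96 kt.
Required ΔP = (96/6.2)^(1/0.637) = 15.484^1.570 ≈ 73.78 hPa.
P_c ≤ 1012 − 73.78 = 938.22, so the highest integer P_c is 938 hPa.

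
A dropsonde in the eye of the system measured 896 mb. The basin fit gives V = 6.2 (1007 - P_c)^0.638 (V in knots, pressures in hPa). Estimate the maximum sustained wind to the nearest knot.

125 kt

ΔP = 1007 − 896 = 111 mb.
111^0.638 ≈ 20.180.
V ≈ 6.2 × 20.180 ≈ 125.1 kt.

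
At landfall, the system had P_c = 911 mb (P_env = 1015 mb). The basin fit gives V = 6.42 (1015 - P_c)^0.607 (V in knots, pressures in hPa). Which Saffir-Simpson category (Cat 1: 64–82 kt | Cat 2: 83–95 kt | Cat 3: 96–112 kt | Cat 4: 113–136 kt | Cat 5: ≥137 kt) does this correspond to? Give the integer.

ΔP = 1015 − 911 = 104 mb.
V ≈ 6.42 × 104^0.607 = 6.42 × 16.76 ≈ 108 kt.
108 kt falls in the Category 3 band.

3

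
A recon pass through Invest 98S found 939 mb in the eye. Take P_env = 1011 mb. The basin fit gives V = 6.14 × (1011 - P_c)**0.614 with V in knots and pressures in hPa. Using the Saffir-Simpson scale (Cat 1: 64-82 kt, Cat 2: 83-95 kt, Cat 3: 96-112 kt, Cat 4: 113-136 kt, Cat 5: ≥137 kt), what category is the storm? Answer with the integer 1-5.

2

ΔP = 1011 − 939 = 72 mb.
V ≈ 6.14 × 72^0.614 = 6.14 × 13.82 ≈ 85 kt.
85 kt falls in the Category 2 band.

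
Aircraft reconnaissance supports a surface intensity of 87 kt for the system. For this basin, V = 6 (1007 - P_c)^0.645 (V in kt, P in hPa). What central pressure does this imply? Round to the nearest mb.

944 mb

ΔP = (V / 6)^(1/0.645) = (87/6)^1.550.
87/6 = 14.500; 14.500^1.550 ≈ 63.18 mb.
P_c = 1007 − 63.18 = 943.82 ≈ 944 mb.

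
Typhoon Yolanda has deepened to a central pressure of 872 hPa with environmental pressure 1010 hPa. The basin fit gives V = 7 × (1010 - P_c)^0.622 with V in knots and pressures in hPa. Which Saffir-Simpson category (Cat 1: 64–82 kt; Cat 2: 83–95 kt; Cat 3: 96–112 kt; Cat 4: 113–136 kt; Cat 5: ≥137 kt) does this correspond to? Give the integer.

5

ΔP = 1010 − 872 = 138 hPa.
V ≈ 7 × 138^0.622 = 7 × 21.43 ≈ 150 kt.
150 kt falls in the Category 5 band.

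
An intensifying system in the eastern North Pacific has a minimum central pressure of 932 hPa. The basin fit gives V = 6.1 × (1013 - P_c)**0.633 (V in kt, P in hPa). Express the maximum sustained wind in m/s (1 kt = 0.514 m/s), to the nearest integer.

51 m/s

ΔP = 1013 − 932 = 81 hPa.
V ≈ 6.1 × 81^0.633 = 6.1 × 16.146 ≈ 98.492 kt.
98.492 × 0.514 ≈ 50.62 m/s → 51 m/s.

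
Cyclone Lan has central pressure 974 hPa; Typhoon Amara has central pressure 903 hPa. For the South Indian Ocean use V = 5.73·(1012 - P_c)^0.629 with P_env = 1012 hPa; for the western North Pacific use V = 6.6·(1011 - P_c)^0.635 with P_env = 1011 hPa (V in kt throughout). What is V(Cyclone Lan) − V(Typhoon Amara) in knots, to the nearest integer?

-73 kt

Cyclone Lan: ΔP = 38; V ≈ 5.73 × 38^0.629 ≈ 56.47 kt.
Typhoon Amara: ΔP = 108; V ≈ 6.6 × 108^0.635 ≈ 129.05 kt.
Difference ≈ 56.47 − 129.05 = -72.58 → -73 kt.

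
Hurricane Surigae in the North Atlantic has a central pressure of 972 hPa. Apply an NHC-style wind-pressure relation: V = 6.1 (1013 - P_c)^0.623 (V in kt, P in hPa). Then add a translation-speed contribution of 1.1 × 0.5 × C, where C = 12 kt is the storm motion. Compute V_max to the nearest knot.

68 kt

ΔP = 1013 − 972 = 41 hPa.
41^0.623 ≈ 10.110.
V ≈ 6.1 × 10.110 ≈ 61.7 kt.
Translation term: 1.1 × 0.5 × 12 = 6.6 kt.
Corrected V ≈ 68.3 kt → 68 kt.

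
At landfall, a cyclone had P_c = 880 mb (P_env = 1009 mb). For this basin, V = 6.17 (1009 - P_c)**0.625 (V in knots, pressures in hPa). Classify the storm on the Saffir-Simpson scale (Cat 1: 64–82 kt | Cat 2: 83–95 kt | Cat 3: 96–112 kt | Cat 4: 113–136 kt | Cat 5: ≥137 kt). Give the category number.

ΔP = 1009 − 880 = 129 mb.
V ≈ 6.17 × 129^0.625 = 6.17 × 20.85 ≈ 129 kt.
129 kt falls in the Category 4 band.

4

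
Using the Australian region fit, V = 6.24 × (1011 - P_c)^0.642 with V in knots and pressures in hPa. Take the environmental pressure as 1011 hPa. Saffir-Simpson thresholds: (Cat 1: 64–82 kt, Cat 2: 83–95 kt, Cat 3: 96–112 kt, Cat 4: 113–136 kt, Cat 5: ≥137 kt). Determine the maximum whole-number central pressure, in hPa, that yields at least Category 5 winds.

Category 5 begins at V = 137 kt.
Required ΔP = (137/6.24)^(1/0.642) = 21.955^1.558 ≈ 122.92 hPa.
P_c ≤ 1011 − 122.92 = 888.08, so the highest integer P_c is 888 hPa.

888 hPa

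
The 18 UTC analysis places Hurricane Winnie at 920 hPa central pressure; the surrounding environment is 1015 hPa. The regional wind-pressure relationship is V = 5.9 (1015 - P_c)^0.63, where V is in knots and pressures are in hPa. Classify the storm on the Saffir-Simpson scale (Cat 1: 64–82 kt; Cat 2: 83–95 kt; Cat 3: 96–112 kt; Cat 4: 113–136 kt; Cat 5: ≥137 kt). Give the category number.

ΔP = 1015 − 920 = 95 hPa.
V ≈ 5.9 × 95^0.63 = 5.9 × 17.62 ≈ 104 kt.
104 kt falls in the Category 3 band.

3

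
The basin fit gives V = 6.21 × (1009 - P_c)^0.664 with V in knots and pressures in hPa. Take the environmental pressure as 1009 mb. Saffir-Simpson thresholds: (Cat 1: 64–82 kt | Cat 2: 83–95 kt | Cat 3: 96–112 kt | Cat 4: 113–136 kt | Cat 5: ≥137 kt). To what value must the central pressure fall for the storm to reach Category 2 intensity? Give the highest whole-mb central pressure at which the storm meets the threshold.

959 mb

Category 2 begins at V = 83 kt.
Required ΔP = (83/6.21)^(1/0.664) = 13.366^1.506 ≈ 49.63 mb.
P_c ≤ 1009 − 49.63 = 959.37, so the highest integer P_c is 959 mb.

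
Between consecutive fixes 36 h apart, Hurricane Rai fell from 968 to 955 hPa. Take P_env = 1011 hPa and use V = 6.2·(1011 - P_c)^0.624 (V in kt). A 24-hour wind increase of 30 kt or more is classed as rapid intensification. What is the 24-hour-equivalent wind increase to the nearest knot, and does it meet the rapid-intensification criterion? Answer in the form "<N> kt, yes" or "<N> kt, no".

8 kt, no

V₁: ΔP = 43, V ≈ 6.2 × 43^0.624 ≈ 64.82 kt.
V₂: ΔP = 56, V ≈ 6.2 × 56^0.624 ≈ 76.43 kt.
ΔV over 36 h = 11.61 kt → 24 h equivalent = 11.61 × 24/36 ≈ 7.74 kt.
8 kt < 30 kt ⇒ not rapid intensification.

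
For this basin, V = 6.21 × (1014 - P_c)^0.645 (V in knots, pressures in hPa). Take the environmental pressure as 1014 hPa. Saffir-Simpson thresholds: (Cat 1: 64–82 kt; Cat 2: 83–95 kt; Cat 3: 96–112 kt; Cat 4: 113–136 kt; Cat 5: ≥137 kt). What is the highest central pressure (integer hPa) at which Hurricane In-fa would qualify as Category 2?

958 hPa

Category 2 begins at V = 83 kt.
Required ΔP = (83/6.21)^(1/0.645) = 13.366^1.550 ≈ 55.68 hPa.
P_c ≤ 1014 − 55.68 = 958.32, so the highest integer P_c is 958 hPa.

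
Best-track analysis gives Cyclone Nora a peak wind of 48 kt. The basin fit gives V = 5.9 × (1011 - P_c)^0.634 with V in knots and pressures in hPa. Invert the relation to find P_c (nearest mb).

984 mb

ΔP = (V / 5.9)^(1/0.634) = (48/5.9)^1.577.
48/5.9 = 8.136; 8.136^1.577 ≈ 27.29 mb.
P_c = 1011 − 27.29 = 983.71 ≈ 984 mb.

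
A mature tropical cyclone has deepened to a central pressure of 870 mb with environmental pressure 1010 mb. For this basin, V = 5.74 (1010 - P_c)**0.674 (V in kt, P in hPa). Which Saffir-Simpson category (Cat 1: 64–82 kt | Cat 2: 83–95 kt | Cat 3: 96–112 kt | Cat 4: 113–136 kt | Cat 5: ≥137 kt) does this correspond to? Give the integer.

5

ΔP = 1010 − 870 = 140 mb.
V ≈ 5.74 × 140^0.674 = 5.74 × 27.96 ≈ 160 kt.
160 kt falls in the Category 5 band.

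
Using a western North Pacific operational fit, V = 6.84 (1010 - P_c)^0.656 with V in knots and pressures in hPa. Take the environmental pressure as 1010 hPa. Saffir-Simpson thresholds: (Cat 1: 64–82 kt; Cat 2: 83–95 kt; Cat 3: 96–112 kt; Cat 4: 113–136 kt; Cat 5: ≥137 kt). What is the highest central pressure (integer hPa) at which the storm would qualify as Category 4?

938 hPa

Category 4 begins at V = 113 kt.
Required ΔP = (113/6.84)^(1/0.656) = 16.520^1.524 ≈ 71.90 hPa.
P_c ≤ 1010 − 71.90 = 938.10, so the highest integer P_c is 938 hPa.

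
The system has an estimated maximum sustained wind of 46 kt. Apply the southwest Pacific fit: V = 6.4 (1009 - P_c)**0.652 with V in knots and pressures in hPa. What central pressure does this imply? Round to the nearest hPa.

ΔP = (V / 6.4)^(1/0.652) = (46/6.4)^1.534.
46/6.4 = 7.188; 7.188^1.534 ≈ 20.60 hPa.
P_c = 1009 − 20.60 = 988.40 ≈ 988 hPa.

988 hPa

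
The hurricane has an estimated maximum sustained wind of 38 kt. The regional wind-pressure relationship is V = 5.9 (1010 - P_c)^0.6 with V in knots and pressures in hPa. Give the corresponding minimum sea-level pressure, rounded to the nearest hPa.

ΔP = (V / 5.9)^(1/0.6) = (38/5.9)^1.667.
38/5.9 = 6.441; 6.441^1.667 ≈ 22.30 hPa.
P_c = 1010 − 22.30 = 987.70 ≈ 988 hPa.

988 hPa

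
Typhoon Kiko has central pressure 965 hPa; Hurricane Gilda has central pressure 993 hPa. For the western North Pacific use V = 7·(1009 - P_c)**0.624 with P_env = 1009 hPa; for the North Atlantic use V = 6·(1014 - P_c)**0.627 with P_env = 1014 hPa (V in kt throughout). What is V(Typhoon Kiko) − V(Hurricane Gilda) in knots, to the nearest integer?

Typhoon Kiko: ΔP = 44; V ≈ 7 × 44^0.624 ≈ 74.24 kt.
Hurricane Gilda: ΔP = 21; V ≈ 6 × 21^0.627 ≈ 40.47 kt.
Difference ≈ 74.24 − 40.47 = 33.77 → 34 kt.

34 kt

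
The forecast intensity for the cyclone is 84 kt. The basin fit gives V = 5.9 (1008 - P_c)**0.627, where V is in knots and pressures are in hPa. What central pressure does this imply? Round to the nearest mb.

ΔP = (V / 5.9)^(1/0.627) = (84/5.9)^1.595.
84/5.9 = 14.237; 14.237^1.595 ≈ 69.12 mb.
P_c = 1008 − 69.12 = 938.88 ≈ 939 mb.

939 mb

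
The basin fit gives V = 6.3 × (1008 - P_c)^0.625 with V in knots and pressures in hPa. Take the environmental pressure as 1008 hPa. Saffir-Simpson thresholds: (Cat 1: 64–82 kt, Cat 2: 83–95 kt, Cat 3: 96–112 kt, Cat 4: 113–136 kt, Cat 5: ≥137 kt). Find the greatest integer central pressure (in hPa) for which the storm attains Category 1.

967 hPa

Category 1 begins at V = 64 kt.
Required ΔP = (64/6.3)^(1/0.625) = 10.159^1.600 ≈ 40.83 hPa.
P_c ≤ 1008 − 40.83 = 967.17, so the highest integer P_c is 967 hPa.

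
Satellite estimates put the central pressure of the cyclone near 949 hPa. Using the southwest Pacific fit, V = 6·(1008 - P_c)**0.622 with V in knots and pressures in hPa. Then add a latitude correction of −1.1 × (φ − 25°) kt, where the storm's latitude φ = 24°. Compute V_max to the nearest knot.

ΔP = 1008 − 949 = 59 hPa.
59^0.622 ≈ 12.632.
V ≈ 6 × 12.632 ≈ 75.8 kt.
Latitude correction: −1.1 × (24 − 25) = 1.1 kt.
Corrected V ≈ 76.9 kt → 77 kt.

77 kt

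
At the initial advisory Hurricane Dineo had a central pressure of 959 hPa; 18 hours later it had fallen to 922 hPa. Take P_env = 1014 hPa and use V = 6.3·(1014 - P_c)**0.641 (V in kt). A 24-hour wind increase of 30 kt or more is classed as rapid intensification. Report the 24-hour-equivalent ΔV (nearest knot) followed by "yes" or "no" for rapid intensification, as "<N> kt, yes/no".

43 kt, yes

V₁: ΔP = 55, V ≈ 6.3 × 55^0.641 ≈ 82.21 kt.
V₂: ΔP = 92, V ≈ 6.3 × 92^0.641 ≈ 114.32 kt.
ΔV over 18 h = 32.11 kt → 24 h equivalent = 32.11 × 24/18 ≈ 42.81 kt.
43 kt ≥ 30 kt ⇒ rapid intensification.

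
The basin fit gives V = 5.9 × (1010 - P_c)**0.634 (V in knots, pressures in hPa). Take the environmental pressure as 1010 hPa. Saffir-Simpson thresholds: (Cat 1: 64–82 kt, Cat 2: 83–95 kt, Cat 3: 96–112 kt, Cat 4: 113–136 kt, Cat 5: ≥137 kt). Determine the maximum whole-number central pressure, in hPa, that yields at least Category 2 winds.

945 hPa

Category 2 begins at V = 83 kt.
Required ΔP = (83/5.9)^(1/0.634) = 14.068^1.577 ≈ 64.73 hPa.
P_c ≤ 1010 − 64.73 = 945.27, so the highest integer P_c is 945 hPa.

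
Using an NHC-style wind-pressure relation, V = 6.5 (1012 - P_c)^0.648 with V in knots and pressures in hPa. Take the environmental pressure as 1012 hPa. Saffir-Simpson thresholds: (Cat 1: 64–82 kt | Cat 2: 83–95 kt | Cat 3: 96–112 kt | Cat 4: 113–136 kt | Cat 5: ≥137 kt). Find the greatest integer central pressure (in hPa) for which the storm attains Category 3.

948 hPa

Category 3 begins at V = 96 kt.
Required ΔP = (96/6.5)^(1/0.648) = 14.769^1.543 ≈ 63.76 hPa.
P_c ≤ 1012 − 63.76 = 948.24, so the highest integer P_c is 948 hPa.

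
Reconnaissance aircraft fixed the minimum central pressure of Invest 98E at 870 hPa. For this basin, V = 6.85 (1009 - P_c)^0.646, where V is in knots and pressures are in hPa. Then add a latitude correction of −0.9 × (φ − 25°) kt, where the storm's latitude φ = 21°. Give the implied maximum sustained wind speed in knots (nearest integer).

170 kt

ΔP = 1009 − 870 = 139 hPa.
139^0.646 ≈ 24.232.
V ≈ 6.85 × 24.232 ≈ 166.0 kt.
Latitude correction: −0.9 × (21 − 25) = 3.6 kt.
Corrected V ≈ 169.6 kt → 170 kt.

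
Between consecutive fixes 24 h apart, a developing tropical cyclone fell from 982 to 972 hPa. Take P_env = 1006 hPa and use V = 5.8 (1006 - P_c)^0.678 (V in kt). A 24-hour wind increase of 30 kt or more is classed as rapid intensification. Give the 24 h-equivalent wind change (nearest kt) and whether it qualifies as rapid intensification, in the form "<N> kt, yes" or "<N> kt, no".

V₁: ΔP = 24, V ≈ 5.8 × 24^0.678 ≈ 50.03 kt.
V₂: ΔP = 34, V ≈ 5.8 × 34^0.678 ≈ 63.35 kt.
ΔV over 24 h = 13.32 kt → 24 h equivalent = 13.32 × 24/24 ≈ 13.32 kt.
13 kt < 30 kt ⇒ not rapid intensification.

13 kt, no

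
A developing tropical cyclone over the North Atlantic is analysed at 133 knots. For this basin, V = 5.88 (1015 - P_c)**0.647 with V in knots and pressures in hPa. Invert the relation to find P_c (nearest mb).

ΔP = (V / 5.88)^(1/0.647) = (133/5.88)^1.546.
133/5.88 = 22.619; 22.619^1.546 ≈ 124.01 mb.
P_c = 1015 − 124.01 = 890.99 ≈ 891 mb.

891 mb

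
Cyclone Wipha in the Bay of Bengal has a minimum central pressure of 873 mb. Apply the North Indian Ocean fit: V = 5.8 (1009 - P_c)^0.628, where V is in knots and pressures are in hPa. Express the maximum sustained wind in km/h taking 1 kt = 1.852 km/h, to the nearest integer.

ΔP = 1009 − 873 = 136 mb.
V ≈ 5.8 × 136^0.628 = 5.8 × 21.871 ≈ 126.850 kt.
126.850 × 1.852 ≈ 234.93 km/h → 235 km/h.

235 km/h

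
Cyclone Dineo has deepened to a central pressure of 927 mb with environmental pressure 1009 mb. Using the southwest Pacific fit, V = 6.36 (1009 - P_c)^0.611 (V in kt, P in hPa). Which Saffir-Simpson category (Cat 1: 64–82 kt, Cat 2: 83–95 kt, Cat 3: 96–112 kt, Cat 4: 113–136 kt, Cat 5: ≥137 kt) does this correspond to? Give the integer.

2

ΔP = 1009 − 927 = 82 mb.
V ≈ 6.36 × 82^0.611 = 6.36 × 14.77 ≈ 94 kt.
94 kt falls in the Category 2 band.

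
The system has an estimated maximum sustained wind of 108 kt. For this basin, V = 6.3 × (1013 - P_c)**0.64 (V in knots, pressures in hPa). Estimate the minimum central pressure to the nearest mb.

ΔP = (V / 6.3)^(1/0.64) = (108/6.3)^1.562.
108/6.3 = 17.143; 17.143^1.562 ≈ 84.77 mb.
P_c = 1013 − 84.77 = 928.23 ≈ 928 mb.

928 mb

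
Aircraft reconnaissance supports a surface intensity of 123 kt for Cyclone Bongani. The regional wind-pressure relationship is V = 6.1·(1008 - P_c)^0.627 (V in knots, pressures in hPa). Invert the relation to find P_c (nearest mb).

888 mb

ΔP = (V / 6.1)^(1/0.627) = (123/6.1)^1.595.
123/6.1 = 20.164; 20.164^1.595 ≈ 120.41 mb.
P_c = 1008 − 120.41 = 887.59 ≈ 888 mb.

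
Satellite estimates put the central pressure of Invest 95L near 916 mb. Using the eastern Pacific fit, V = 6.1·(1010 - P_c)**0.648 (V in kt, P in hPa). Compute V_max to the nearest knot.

ΔP = 1010 − 916 = 94 mb.
94^0.648 ≈ 18.993.
V ≈ 6.1 × 18.993 ≈ 115.9 kt.

116 kt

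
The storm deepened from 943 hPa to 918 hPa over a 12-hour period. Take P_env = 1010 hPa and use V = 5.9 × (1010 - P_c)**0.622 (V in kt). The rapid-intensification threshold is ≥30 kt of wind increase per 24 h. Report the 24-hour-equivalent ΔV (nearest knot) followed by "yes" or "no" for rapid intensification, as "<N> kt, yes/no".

35 kt, yes

V₁: ΔP = 67, V ≈ 5.9 × 67^0.622 ≈ 80.66 kt.
V₂: ΔP = 92, V ≈ 5.9 × 92^0.622 ≈ 98.25 kt.
ΔV over 12 h = 17.59 kt → 24 h equivalent = 17.59 × 24/12 ≈ 35.18 kt.
35 kt ≥ 30 kt ⇒ rapid intensification.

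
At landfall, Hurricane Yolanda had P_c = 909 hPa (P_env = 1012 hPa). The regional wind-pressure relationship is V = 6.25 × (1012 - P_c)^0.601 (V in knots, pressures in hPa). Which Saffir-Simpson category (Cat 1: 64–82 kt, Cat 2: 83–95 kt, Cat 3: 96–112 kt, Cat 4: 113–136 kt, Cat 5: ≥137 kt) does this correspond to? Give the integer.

3

ΔP = 1012 − 909 = 103 hPa.
V ≈ 6.25 × 103^0.601 = 6.25 × 16.21 ≈ 101 kt.
101 kt falls in the Category 3 band.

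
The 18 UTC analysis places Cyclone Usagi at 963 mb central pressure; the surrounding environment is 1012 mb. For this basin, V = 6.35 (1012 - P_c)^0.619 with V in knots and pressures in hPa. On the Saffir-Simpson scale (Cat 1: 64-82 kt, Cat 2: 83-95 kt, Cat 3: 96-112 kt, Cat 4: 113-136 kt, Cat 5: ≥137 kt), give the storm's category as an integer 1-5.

1

ΔP = 1012 − 963 = 49 mb.
V ≈ 6.35 × 49^0.619 = 6.35 × 11.12 ≈ 71 kt.
71 kt falls in the Category 1 band.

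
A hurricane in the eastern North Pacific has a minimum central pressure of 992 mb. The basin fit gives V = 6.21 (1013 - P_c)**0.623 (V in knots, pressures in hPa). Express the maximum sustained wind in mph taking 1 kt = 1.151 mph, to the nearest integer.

48 mph

ΔP = 1013 − 992 = 21 mb.
V ≈ 6.21 × 21^0.623 = 6.21 × 6.664 ≈ 41.384 kt.
41.384 × 1.151 ≈ 47.63 mph → 48 mph.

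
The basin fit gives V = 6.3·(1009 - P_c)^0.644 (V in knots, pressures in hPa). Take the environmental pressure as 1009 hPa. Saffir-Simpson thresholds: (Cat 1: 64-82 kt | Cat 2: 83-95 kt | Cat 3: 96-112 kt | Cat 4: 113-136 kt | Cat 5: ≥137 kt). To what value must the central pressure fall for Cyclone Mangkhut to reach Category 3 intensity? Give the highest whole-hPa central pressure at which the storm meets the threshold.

940 hPa

Category 3 begins at V = 96 kt.
Required ΔP = (96/6.3)^(1/0.644) = 15.238^1.553 ≈ 68.68 hPa.
P_c ≤ 1009 − 68.68 = 940.32, so the highest integer P_c is 940 hPa.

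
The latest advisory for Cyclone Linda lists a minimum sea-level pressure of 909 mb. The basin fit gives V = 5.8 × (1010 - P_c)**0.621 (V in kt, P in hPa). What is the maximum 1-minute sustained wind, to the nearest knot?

ΔP = 1010 − 909 = 101 mb.
101^0.621 ≈ 17.566.
V ≈ 5.8 × 17.566 ≈ 101.9 kt.

102 kt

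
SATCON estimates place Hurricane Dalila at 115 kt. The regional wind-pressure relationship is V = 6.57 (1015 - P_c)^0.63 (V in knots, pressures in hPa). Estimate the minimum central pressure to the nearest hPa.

921 hPa

ΔP = (V / 6.57)^(1/0.63) = (115/6.57)^1.587.
115/6.57 = 17.504; 17.504^1.587 ≈ 94.02 hPa.
P_c = 1015 − 94.02 = 920.98 ≈ 921 hPa.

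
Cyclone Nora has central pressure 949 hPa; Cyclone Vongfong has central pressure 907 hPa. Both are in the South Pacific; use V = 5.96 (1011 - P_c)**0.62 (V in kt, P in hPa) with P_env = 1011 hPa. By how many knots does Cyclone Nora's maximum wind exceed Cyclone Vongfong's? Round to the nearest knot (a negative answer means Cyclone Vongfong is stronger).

Cyclone Nora: ΔP = 62; V ≈ 5.96 × 62^0.62 ≈ 77.01 kt.
Cyclone Vongfong: ΔP = 104; V ≈ 5.96 × 104^0.62 ≈ 106.12 kt.
Difference ≈ 77.01 − 106.12 = -29.11 → -29 kt.

-29 kt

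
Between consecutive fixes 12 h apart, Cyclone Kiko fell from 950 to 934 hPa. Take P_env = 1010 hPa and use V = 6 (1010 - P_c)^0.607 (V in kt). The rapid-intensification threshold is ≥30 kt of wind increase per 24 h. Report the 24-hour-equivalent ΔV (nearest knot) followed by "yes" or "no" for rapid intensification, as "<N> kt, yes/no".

V₁: ΔP = 60, V ≈ 6 × 60^0.607 ≈ 72.03 kt.
V₂: ΔP = 76, V ≈ 6 × 76^0.607 ≈ 83.14 kt.
ΔV over 12 h = 11.11 kt → 24 h equivalent = 11.11 × 24/12 ≈ 22.22 kt.
22 kt < 30 kt ⇒ not rapid intensification.

22 kt, no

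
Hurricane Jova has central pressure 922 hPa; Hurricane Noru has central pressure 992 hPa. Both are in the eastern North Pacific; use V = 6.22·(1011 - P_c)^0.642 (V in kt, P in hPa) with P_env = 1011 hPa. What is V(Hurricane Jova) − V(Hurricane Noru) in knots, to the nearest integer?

70 kt

Hurricane Jova: ΔP = 89; V ≈ 6.22 × 89^0.642 ≈ 110.99 kt.
Hurricane Noru: ΔP = 19; V ≈ 6.22 × 19^0.642 ≈ 41.19 kt.
Difference ≈ 110.99 − 41.19 = 69.80 → 70 kt.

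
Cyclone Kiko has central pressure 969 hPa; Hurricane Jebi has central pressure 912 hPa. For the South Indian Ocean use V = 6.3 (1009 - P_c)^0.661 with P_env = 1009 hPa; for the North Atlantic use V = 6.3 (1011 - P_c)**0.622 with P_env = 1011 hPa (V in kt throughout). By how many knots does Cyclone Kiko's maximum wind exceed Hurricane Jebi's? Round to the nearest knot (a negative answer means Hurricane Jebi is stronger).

-38 kt

Cyclone Kiko: ΔP = 40; V ≈ 6.3 × 40^0.661 ≈ 72.16 kt.
Hurricane Jebi: ΔP = 99; V ≈ 6.3 × 99^0.622 ≈ 109.81 kt.
Difference ≈ 72.16 − 109.81 = -37.65 → -38 kt.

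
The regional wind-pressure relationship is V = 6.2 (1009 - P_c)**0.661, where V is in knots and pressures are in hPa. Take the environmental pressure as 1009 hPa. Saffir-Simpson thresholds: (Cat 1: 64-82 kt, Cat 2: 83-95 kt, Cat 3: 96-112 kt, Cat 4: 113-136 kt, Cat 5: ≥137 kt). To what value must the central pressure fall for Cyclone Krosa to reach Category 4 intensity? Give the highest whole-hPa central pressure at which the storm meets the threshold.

928 hPa

Category 4 begins at V = 113 kt.
Required ΔP = (113/6.2)^(1/0.661) = 18.226^1.513 ≈ 80.77 hPa.
P_c ≤ 1009 − 80.77 = 928.23, so the highest integer P_c is 928 hPa.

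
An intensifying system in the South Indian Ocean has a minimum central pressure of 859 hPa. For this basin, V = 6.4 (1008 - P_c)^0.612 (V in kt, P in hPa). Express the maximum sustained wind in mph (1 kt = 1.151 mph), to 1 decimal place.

157.5 mph

ΔP = 1008 − 859 = 149 hPa.
V ≈ 6.4 × 149^0.612 = 6.4 × 21.379 ≈ 136.826 kt.
136.826 × 1.151 ≈ 157.49 mph → 157.5 mph.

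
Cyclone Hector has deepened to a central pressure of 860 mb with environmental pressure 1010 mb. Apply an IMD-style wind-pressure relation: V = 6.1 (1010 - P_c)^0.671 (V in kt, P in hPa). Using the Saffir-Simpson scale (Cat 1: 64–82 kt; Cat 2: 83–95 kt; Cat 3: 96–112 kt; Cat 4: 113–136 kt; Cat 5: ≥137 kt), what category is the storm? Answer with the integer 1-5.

ΔP = 1010 − 860 = 150 mb.
V ≈ 6.1 × 150^0.671 = 6.1 × 28.85 ≈ 176 kt.
176 kt falls in the Category 5 band.

5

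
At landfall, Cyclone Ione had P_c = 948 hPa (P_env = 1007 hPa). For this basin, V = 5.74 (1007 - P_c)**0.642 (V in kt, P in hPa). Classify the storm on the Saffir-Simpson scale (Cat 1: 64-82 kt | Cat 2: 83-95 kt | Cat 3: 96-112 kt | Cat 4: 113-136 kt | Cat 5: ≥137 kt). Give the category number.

ΔP = 1007 − 948 = 59 hPa.
V ≈ 5.74 × 59^0.642 = 5.74 × 13.71 ≈ 79 kt.
79 kt falls in the Category 1 band.

1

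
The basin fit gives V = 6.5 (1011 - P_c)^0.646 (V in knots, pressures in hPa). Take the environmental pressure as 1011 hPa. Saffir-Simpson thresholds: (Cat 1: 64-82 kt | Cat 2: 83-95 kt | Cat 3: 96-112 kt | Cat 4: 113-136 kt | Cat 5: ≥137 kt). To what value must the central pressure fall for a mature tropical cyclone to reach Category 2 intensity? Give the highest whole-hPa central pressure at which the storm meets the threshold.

959 hPa

Category 2 begins at V = 83 kt.
Required ΔP = (83/6.5)^(1/0.646) = 12.769^1.548 ≈ 51.56 hPa.
P_c ≤ 1011 − 51.56 = 959.44, so the highest integer P_c is 959 hPa.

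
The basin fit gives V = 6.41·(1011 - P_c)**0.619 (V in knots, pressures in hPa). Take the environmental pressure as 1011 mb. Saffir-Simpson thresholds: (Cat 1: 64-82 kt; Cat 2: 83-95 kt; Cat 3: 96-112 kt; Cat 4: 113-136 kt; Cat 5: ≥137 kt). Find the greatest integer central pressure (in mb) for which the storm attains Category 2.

Category 2 begins at V = 83 kt.
Required ΔP = (83/6.41)^(1/0.619) = 12.949^1.616 ≈ 62.63 mb.
P_c ≤ 1011 − 62.63 = 948.37, so the highest integer P_c is 948 mb.

948 mb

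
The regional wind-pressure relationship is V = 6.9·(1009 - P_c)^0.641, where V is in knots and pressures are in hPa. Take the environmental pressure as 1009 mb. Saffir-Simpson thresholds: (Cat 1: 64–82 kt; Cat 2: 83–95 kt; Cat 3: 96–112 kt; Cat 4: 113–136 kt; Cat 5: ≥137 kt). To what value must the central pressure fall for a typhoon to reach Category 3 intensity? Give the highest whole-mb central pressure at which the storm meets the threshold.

Category 3 begins at V = 96 kt.
Required ΔP = (96/6.9)^(1/0.641) = 13.913^1.560 ≈ 60.79 mb.
P_c ≤ 1009 − 60.79 = 948.21, so the highest integer P_c is 948 mb.

948 mb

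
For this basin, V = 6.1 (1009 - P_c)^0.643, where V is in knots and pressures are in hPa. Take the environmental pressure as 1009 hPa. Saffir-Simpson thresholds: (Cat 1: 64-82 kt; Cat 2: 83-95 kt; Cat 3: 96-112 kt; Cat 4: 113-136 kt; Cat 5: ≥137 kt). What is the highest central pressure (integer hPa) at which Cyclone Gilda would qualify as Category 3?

Category 3 begins at V = 96 kt.
Required ΔP = (96/6.1)^(1/0.643) = 15.738^1.555 ≈ 72.69 hPa.
P_c ≤ 1009 − 72.69 = 936.31, so the highest integer P_c is 936 hPa.

936 hPa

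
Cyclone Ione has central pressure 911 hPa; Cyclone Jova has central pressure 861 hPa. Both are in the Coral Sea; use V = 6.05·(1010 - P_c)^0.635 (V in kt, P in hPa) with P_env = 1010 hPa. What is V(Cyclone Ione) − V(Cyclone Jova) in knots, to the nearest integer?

Cyclone Ione: ΔP = 99; V ≈ 6.05 × 99^0.635 ≈ 111.94 kt.
Cyclone Jova: ΔP = 149; V ≈ 6.05 × 149^0.635 ≈ 145.12 kt.
Difference ≈ 111.94 − 145.12 = -33.18 → -33 kt.

-33 kt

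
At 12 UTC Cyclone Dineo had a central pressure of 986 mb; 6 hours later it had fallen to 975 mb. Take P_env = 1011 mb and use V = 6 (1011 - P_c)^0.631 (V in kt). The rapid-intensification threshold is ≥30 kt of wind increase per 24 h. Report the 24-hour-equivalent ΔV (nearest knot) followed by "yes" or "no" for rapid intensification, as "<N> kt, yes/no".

V₁: ΔP = 25, V ≈ 6 × 25^0.631 ≈ 45.74 kt.
V₂: ΔP = 36, V ≈ 6 × 36^0.631 ≈ 57.57 kt.
ΔV over 6 h = 11.83 kt → 24 h equivalent = 11.83 × 24/6 ≈ 47.32 kt.
47 kt ≥ 30 kt ⇒ rapid intensification.

47 kt, yes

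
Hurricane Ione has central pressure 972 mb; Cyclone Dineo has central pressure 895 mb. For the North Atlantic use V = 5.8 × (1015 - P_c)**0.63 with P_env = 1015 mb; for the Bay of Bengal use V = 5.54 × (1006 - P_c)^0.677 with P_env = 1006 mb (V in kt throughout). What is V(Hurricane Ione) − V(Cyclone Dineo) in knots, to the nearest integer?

-72 kt

Hurricane Ione: ΔP = 43; V ≈ 5.8 × 43^0.63 ≈ 62.02 kt.
Cyclone Dineo: ΔP = 111; V ≈ 5.54 × 111^0.677 ≈ 134.34 kt.
Difference ≈ 62.02 − 134.34 = -72.32 → -72 kt.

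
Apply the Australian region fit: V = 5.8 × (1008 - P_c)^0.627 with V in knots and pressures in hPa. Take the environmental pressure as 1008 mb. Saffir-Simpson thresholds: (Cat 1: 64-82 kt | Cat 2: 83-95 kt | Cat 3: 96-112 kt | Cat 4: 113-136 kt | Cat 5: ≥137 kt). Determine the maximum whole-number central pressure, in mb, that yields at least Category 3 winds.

920 mb

Category 3 begins at V = 96 kt.
Required ΔP = (96/5.8)^(1/0.627) = 16.552^1.595 ≈ 87.89 mb.
P_c ≤ 1008 − 87.89 = 920.11, so the highest integer P_c is 920 mb.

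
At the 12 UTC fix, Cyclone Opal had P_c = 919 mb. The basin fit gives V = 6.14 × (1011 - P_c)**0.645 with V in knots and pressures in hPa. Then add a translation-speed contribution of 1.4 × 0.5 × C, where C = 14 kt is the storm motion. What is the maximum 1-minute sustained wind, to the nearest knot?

ΔP = 1011 − 919 = 92 mb.
92^0.645 ≈ 18.477.
V ≈ 6.14 × 18.477 ≈ 113.5 kt.
Translation term: 1.4 × 0.5 × 14 = 9.8 kt.
Corrected V ≈ 123.3 kt → 123 kt.

123 kt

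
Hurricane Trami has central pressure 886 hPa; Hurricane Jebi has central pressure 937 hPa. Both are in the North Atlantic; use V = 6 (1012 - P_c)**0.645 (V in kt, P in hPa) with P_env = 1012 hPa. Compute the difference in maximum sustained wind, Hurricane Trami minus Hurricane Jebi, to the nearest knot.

Hurricane Trami: ΔP = 126; V ≈ 6 × 126^0.645 ≈ 135.80 kt.
Hurricane Jebi: ΔP = 75; V ≈ 6 × 75^0.645 ≈ 97.18 kt.
Difference ≈ 135.80 − 97.18 = 38.62 → 39 kt.

39 kt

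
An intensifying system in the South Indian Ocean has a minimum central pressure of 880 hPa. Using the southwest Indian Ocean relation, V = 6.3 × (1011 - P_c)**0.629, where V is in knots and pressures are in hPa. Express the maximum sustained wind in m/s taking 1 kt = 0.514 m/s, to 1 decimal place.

ΔP = 1011 − 880 = 131 hPa.
V ≈ 6.3 × 131^0.629 = 6.3 × 21.467 ≈ 135.240 kt.
135.240 × 0.514 ≈ 69.51 m/s → 69.5 m/s.

69.5 m/s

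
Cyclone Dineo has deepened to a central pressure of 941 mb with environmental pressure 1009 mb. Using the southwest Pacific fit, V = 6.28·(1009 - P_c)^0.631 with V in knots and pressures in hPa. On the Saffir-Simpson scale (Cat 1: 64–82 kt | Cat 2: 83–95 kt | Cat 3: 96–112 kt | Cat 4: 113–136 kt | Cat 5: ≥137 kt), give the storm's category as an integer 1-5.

ΔP = 1009 − 941 = 68 mb.
V ≈ 6.28 × 68^0.631 = 6.28 × 14.33 ≈ 90 kt.
90 kt falls in the Category 2 band.

2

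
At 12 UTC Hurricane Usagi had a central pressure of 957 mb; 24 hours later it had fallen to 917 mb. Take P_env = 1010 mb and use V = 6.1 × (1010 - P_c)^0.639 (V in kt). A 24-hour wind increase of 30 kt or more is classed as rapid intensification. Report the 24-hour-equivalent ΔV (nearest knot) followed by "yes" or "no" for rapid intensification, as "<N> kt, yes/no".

33 kt, yes

V₁: ΔP = 53, V ≈ 6.1 × 53^0.639 ≈ 77.12 kt.
V₂: ΔP = 93, V ≈ 6.1 × 93^0.639 ≈ 110.46 kt.
ΔV over 24 h = 33.34 kt → 24 h equivalent = 33.34 × 24/24 ≈ 33.34 kt.
33 kt ≥ 30 kt ⇒ rapid intensification.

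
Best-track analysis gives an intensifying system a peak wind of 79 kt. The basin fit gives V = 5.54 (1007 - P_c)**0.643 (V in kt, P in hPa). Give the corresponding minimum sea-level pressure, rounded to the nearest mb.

ΔP = (V / 5.54)^(1/0.643) = (79/5.54)^1.555.
79/5.54 = 14.260; 14.260^1.555 ≈ 62.36 mb.
P_c = 1007 − 62.36 = 944.64 ≈ 945 mb.

945 mb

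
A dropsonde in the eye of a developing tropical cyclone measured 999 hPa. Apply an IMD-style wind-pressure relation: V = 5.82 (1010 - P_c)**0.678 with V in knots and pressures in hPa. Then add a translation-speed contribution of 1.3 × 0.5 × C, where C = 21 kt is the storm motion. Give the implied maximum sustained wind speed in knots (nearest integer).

ΔP = 1010 − 999 = 11 hPa.
11^0.678 ≈ 5.082.
V ≈ 5.82 × 5.082 ≈ 29.6 kt.
Translation term: 1.3 × 0.5 × 21 = 13.65 kt.
Corrected V ≈ 43.25 kt → 43 kt.

43 kt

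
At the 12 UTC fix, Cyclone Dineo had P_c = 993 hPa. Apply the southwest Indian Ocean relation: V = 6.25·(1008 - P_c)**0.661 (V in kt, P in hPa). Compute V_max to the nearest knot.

ΔP = 1008 − 993 = 15 hPa.
15^0.661 ≈ 5.990.
V ≈ 6.25 × 5.990 ≈ 37.4 kt.

37 kt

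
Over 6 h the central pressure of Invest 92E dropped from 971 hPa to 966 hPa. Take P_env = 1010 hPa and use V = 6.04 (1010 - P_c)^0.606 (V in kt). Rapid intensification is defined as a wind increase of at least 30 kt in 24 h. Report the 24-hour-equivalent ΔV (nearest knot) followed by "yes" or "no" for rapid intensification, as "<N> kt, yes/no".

V₁: ΔP = 39, V ≈ 6.04 × 39^0.606 ≈ 55.62 kt.
V₂: ΔP = 44, V ≈ 6.04 × 44^0.606 ≈ 59.84 kt.
ΔV over 6 h = 4.22 kt → 24 h equivalent = 4.22 × 24/6 ≈ 16.88 kt.
17 kt < 30 kt ⇒ not rapid intensification.

17 kt, no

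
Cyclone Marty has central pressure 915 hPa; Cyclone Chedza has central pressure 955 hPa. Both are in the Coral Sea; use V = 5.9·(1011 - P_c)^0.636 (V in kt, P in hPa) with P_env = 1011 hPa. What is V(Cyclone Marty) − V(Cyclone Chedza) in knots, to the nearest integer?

Cyclone Marty: ΔP = 96; V ≈ 5.9 × 96^0.636 ≈ 107.54 kt.
Cyclone Chedza: ΔP = 56; V ≈ 5.9 × 56^0.636 ≈ 76.33 kt.
Difference ≈ 107.54 − 76.33 = 31.21 → 31 kt.

31 kt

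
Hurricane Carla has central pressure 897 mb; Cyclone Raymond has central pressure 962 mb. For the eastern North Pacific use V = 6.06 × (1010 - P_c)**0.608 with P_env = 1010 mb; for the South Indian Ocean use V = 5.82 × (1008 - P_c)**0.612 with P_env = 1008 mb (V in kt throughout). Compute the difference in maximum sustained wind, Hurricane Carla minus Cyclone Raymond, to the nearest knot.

Hurricane Carla: ΔP = 113; V ≈ 6.06 × 113^0.608 ≈ 107.34 kt.
Cyclone Raymond: ΔP = 46; V ≈ 5.82 × 46^0.612 ≈ 60.61 kt.
Difference ≈ 107.34 − 60.61 = 46.73 → 47 kt.

47 kt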